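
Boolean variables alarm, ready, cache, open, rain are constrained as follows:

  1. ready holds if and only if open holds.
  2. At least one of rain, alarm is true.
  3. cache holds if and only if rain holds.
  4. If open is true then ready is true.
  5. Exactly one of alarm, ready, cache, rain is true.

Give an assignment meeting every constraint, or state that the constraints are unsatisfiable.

alarm = True, ready = False, cache = False, open = False, rain = False

  (1) ready=F, open=F — same ✓
  (2) {rain, alarm}: 1 true — at least one ✓
  (3) cache=F, rain=F — same ✓
  (4) open=F ⇒ ready: vacuous ✓
  (5) {alarm, ready, cache, rain}: 1 true — exactly one ✓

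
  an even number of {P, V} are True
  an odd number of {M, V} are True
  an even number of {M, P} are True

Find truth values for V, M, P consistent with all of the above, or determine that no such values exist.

Adding constraints 1, 2, 3 mod 2: every variable appears an even number of times on the left, so the left side is 0.
But the right sides sum to 1 (mod 2). 0 ≠ 1 — the system is inconsistent.

Unsatisfiable — no assignment works.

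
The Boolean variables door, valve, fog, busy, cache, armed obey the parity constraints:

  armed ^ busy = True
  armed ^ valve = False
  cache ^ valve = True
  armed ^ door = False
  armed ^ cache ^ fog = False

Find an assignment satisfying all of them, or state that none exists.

door=F, valve=F, fog=T, busy=T, cache=T, armed=F

armed ^ busy = F ^ T = True ✓
armed ^ valve = F ^ F = False ✓
cache ^ valve = T ^ F = True ✓
armed ^ door = F ^ F = False ✓
armed ^ cache ^ fog = F ^ T ^ T = False ✓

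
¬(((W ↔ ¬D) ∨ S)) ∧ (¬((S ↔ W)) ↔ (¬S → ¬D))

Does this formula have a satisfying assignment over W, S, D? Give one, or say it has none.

No satisfying assignment exists.

Case S = True: the conjunct ¬(((W ↔ ¬D) ∨ S)) becomes ¬(((W ↔ ¬D) ∨ True)) = False.
Case S = False: the formula simplifies to ¬((W ↔ ¬D)) ∧ (¬(¬W) ↔ ¬D).
  W = True: simplifies to ¬(¬D) ∧ ¬D.
    D = True: the conjunct ¬D is False.
    D = False: the conjunct ¬(¬D) becomes ¬(¬False) = False.
  W = False: simplifies to ¬D ∧ D.
    D = True: the conjunct ¬D is False.
    D = False: the conjunct D is False.
Both cases fail — unsatisfiable.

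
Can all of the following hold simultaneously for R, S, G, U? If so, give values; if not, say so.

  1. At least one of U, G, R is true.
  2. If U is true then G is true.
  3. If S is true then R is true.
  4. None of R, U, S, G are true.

The formula is unsatisfiable.

Case U = True:
  Constraint (4) is violated (U=T) — contradiction.
Case U = False:
  (4) forces R = False.
  (1) with U=F, R=F forces G = True.
  Constraint (4) is violated (G=T) — contradiction.
Both cases fail — unsatisfiable.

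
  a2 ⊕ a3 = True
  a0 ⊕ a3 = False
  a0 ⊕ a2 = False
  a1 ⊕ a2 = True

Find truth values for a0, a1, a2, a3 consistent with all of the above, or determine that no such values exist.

Adding constraints 1, 2, 3 mod 2: every variable appears an even number of times on the left, so the left side is 0.
But the right sides sum to 1 (mod 2). 0 ≠ 1 — the system is inconsistent.

UNSATISFIABLE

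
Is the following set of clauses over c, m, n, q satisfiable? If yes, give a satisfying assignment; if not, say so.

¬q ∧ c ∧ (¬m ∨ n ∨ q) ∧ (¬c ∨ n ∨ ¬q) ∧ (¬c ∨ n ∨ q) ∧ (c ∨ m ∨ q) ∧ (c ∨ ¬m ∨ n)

Unit clause (¬q) forces q = False.
Unit clause (c) forces c = True.
In (¬c ∨ n ∨ q) only n is left, so n = True.
Set m = False.
All clauses satisfied.

c=T, m=F, n=T, q=F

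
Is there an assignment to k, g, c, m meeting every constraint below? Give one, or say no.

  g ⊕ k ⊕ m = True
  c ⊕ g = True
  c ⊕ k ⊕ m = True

Unsatisfiable

Adding constraints 1, 2, 3 mod 2: every variable appears an even number of times on the left, so the left side is 0.
But the right sides sum to 1 (mod 2). 0 ≠ 1 — the system is inconsistent.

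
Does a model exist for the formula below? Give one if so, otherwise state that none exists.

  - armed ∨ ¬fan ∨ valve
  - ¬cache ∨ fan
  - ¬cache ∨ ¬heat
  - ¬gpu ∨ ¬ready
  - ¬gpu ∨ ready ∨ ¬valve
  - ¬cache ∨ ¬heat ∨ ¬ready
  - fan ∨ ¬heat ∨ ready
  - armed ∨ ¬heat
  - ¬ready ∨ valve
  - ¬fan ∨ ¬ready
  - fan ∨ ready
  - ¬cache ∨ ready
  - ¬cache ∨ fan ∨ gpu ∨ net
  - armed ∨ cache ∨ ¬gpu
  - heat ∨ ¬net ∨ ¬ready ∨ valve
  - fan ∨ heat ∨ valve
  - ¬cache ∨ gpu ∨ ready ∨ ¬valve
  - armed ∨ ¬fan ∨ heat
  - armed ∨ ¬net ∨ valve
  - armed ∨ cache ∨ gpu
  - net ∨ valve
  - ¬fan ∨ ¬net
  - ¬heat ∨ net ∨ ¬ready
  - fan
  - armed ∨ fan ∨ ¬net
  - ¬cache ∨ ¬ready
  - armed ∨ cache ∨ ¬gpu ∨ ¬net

ready=F, fan=T, cache=F, armed=T, net=F, heat=T, gpu=F, valve=T

Unit clause (fan) forces fan = True.
In (¬fan ∨ ¬ready) only ¬ready is left, so ready = False.
In (¬cache ∨ ready) only ¬cache is left, so cache = False.
In (¬fan ∨ ¬net) only ¬net is left, so net = False.
In (net ∨ valve) only valve is left, so valve = True.
In (¬gpu ∨ ready ∨ ¬valve) only ¬gpu is left, so gpu = False.
In (armed ∨ cache ∨ gpu) only armed is left, so armed = True.
Set heat = True.
All clauses satisfied.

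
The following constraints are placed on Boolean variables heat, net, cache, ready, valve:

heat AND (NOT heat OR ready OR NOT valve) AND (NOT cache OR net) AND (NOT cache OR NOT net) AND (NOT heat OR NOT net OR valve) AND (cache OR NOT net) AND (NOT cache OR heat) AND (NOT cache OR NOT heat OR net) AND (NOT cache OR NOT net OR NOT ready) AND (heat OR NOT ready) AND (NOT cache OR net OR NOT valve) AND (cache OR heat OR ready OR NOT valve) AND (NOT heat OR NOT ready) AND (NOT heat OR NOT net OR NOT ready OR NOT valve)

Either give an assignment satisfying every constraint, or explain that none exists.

heat: True, net: False, cache: False, ready: False, valve: False

Unit clause (heat) forces heat = True.
In (NOT heat OR NOT ready) only NOT ready is left, so ready = False.
In (NOT heat OR ready OR NOT valve) only NOT valve is left, so valve = False.
In (NOT heat OR NOT net OR valve) only NOT net is left, so net = False.
In (NOT cache OR NOT heat OR net) only NOT cache is left, so cache = False.
All clauses satisfied.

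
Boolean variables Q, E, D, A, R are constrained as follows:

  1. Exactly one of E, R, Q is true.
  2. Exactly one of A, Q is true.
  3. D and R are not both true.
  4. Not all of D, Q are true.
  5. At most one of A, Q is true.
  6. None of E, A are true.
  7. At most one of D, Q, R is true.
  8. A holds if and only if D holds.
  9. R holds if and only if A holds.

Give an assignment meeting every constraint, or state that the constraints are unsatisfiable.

Q=T, E=F, D=F, A=F, R=F

  (1) {E, R, Q}: 1 true — exactly one ✓
  (2) {A, Q}: 1 true — exactly one ✓
  (3) D=F, R=F — not both ✓
  (4) {D, Q}: 1/2 true — not all ✓
  (5) {A, Q}: 1 true — at most one ✓
  (6) {E, A}: 0 true — none ✓
  (7) {D, Q, R}: 1 true — at most one ✓
  (8) A=F, D=F — same ✓
  (9) R=F, A=F — same ✓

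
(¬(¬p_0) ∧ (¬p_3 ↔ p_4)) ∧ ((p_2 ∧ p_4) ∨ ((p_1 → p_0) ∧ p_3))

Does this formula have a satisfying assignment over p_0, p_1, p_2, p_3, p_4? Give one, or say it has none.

p_0: True, p_1: True, p_2: True, p_3: False, p_4: True

  ¬(¬p_0) ∧ (¬p_3 ↔ p_4) = True
    ¬(¬p_0) = True
      ¬p_0 = False
    ¬p_3 ↔ p_4 = True
      ¬p_3 = True
  (p_2 ∧ p_4) ∨ ((p_1 → p_0) ∧ p_3) = True
    p_2 ∧ p_4 = True
    (p_1 → p_0) ∧ p_3 = False
      p_1 → p_0 = True
Both conjuncts True, so the formula holds.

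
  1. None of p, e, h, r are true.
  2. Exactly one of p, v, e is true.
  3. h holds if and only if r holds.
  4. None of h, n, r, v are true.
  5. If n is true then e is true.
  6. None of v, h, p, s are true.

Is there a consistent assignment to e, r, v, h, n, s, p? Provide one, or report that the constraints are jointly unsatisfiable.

UNSATISFIABLE

Case v = True:
  Constraint (4) is violated (v=T) — contradiction.
Case v = False:
  (1) forces p = False.
  (1) forces e = False.
  Constraint (2) is violated (p=F, v=F, e=F) — contradiction.
Both cases fail — unsatisfiable.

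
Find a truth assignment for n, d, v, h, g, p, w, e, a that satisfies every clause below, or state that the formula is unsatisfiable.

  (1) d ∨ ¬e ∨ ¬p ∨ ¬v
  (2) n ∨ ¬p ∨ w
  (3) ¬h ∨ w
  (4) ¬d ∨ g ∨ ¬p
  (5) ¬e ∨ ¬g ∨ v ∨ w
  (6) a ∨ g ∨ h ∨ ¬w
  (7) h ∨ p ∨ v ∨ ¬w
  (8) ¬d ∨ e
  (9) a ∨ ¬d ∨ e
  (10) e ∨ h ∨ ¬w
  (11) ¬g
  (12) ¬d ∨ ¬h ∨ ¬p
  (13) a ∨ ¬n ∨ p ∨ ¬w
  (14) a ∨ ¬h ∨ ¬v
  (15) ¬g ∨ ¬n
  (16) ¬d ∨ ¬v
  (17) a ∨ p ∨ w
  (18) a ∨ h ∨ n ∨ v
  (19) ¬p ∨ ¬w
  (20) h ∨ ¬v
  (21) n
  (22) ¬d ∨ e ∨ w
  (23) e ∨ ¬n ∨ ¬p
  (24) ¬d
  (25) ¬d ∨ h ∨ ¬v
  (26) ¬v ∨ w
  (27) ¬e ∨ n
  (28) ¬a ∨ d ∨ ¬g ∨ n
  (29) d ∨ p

n = True, d = False, v = False, h = False, g = False, p = True, w = False, e = True, a = False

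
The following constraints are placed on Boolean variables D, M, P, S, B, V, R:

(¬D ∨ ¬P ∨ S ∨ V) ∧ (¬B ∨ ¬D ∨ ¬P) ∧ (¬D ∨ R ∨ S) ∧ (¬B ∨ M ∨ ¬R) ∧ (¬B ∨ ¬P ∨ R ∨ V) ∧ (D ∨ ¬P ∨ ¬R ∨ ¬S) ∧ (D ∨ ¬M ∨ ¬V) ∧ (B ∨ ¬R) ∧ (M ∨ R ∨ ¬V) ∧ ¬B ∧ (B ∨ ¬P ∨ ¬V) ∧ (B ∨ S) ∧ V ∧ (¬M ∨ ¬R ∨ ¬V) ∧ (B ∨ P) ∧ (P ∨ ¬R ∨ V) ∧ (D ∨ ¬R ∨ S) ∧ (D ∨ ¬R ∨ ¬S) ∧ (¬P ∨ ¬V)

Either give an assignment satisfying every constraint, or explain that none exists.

The formula is unsatisfiable.

Case P = True:
  (¬B) forces B = False.
  (B ∨ ¬R) forces R = False.
  (B ∨ ¬P ∨ ¬V) forces V = False.
  Clause (V) is falsified — contradiction.
Case P = False:
  (¬B) forces B = False.
  Clause (B ∨ P) is falsified — contradiction.
Both cases fail, so the formula is unsatisfiable.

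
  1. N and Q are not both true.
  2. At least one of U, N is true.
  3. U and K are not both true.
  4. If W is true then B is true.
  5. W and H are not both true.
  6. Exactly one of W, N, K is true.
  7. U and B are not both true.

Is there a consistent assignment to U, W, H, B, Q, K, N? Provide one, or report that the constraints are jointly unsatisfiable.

U = False, W = False, H = True, B = True, Q = False, K = False, N = True

  (1) N=T, Q=F — not both ✓
  (2) {U, N}: 1 true — at least one ✓
  (3) U=F, K=F — not both ✓
  (4) W=F ⇒ B: vacuous ✓
  (5) W=F, H=T — not both ✓
  (6) {W, N, K}: 1 true — exactly one ✓
  (7) U=F, B=T — not both ✓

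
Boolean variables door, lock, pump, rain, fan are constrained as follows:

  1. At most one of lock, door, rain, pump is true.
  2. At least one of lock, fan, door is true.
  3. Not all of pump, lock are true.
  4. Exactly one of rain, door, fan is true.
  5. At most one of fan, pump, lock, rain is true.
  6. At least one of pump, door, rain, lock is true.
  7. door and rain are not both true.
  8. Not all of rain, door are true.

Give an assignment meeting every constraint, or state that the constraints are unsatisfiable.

door=T, lock=F, pump=F, rain=F, fan=F

  (1) {lock, door, rain, pump}: 1 true — at most one ✓
  (2) {lock, fan, door}: 1 true — at least one ✓
  (3) {pump, lock}: 0/2 true — not all ✓
  (4) {rain, door, fan}: 1 true — exactly one ✓
  (5) {fan, pump, lock, rain}: 0 true — at most one ✓
  (6) {pump, door, rain, lock}: 1 true — at least one ✓
  (7) door=T, rain=F — not both ✓
  (8) {rain, door}: 1/2 true — not all ✓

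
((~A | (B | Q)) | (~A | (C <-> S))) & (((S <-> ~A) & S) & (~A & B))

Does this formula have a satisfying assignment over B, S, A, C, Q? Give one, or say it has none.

B=T, S=T, A=F, C=F, Q=T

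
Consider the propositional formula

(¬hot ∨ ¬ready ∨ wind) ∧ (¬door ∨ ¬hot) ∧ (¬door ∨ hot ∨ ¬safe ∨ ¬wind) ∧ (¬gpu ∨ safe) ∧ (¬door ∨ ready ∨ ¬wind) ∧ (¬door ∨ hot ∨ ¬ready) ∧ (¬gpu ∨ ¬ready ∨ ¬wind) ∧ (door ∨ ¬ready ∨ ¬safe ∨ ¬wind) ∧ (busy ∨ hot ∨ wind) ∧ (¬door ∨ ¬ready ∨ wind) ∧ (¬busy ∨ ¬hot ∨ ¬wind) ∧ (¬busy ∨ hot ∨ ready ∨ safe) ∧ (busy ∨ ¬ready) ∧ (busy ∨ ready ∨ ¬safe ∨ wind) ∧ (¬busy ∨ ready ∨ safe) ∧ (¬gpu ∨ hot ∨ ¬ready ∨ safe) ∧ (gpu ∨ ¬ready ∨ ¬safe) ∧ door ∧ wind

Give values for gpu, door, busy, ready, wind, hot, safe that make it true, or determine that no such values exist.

The formula is unsatisfiable.

Case door = True:
  (¬door ∨ ¬hot) forces hot = False.
  (¬door ∨ hot ∨ ¬ready) forces ready = False.
  (¬door ∨ ready ∨ ¬wind) forces wind = False.
  Clause (wind) is falsified — contradiction.
Case door = False:
  Clause (door) is falsified — contradiction.
Both cases fail, so the formula is unsatisfiable.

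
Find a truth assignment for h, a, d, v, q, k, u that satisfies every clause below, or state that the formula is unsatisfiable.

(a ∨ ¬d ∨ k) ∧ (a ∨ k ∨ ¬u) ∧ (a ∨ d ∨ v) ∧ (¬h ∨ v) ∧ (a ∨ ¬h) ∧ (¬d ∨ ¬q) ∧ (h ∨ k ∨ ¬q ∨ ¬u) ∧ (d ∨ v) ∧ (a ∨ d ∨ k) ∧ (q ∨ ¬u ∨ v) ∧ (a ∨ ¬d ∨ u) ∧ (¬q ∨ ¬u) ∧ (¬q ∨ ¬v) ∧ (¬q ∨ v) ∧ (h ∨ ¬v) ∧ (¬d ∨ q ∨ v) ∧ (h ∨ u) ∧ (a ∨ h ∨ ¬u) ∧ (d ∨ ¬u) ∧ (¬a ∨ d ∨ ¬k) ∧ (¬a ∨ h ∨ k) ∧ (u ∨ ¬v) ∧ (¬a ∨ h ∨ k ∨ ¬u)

Set h = True.
  then (¬h ∨ v) forces v = True.
  then (a ∨ ¬h) forces a = True.
  then (¬q ∨ ¬v) forces q = False.
  then (u ∨ ¬v) forces u = True.
  then (d ∨ ¬u) forces d = True.
Set k = False.
All clauses satisfied.

h = True, a = True, d = True, v = True, q = False, k = False, u = True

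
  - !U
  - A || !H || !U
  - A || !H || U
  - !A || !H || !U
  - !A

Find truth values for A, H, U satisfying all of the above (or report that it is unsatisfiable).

Unit clause (!U) forces U = False.
Unit clause (!A) forces A = False.
In (A || !H || U) only !H is left, so H = False.
Check each clause:
  (!U): !U holds.
  (A || !H || !U): !H holds.
  (A || !H || U): !H holds.
  (!A || !H || !U): !A holds.
  (!A): !A holds.
All clauses satisfied.

A: False, H: False, U: False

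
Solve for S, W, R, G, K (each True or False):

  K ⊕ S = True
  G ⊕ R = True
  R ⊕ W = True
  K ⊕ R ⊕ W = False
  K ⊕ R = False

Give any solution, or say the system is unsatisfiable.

S = False, W = False, R = True, G = False, K = True

K ⊕ S = T ⊕ F = True ✓
G ⊕ R = F ⊕ T = True ✓
R ⊕ W = T ⊕ F = True ✓
K ⊕ R ⊕ W = T ⊕ T ⊕ F = False ✓
K ⊕ R = T ⊕ T = False ✓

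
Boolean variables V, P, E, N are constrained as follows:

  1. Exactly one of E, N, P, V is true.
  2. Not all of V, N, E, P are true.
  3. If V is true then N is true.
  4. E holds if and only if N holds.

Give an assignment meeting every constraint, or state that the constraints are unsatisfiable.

V = False, P = True, E = False, N = False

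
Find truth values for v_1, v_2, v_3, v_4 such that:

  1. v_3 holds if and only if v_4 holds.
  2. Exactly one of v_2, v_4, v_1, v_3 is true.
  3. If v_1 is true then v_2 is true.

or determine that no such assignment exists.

v_1: False, v_2: True, v_3: False, v_4: False

  (1) v_3=F, v_4=F — same ✓
  (2) {v_2, v_4, v_1, v_3}: 1 true — exactly one ✓
  (3) v_1=F ⇒ v_2: vacuous ✓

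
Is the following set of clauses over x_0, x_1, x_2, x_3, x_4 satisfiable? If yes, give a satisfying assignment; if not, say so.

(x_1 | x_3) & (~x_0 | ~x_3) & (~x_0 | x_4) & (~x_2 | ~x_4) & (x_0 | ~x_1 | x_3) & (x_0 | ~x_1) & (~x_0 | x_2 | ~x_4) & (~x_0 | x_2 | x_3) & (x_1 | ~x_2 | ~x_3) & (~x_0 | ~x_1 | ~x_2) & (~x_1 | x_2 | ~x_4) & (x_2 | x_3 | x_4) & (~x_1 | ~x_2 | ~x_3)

x_0 = False, x_1 = False, x_2 = False, x_3 = True, x_4 = True

Set x_0 = False.
  then (x_0 | ~x_1) forces x_1 = False.
  then (x_1 | x_3) forces x_3 = True.
  then (x_1 | ~x_2 | ~x_3) forces x_2 = False.
Set x_4 = True.
All clauses satisfied.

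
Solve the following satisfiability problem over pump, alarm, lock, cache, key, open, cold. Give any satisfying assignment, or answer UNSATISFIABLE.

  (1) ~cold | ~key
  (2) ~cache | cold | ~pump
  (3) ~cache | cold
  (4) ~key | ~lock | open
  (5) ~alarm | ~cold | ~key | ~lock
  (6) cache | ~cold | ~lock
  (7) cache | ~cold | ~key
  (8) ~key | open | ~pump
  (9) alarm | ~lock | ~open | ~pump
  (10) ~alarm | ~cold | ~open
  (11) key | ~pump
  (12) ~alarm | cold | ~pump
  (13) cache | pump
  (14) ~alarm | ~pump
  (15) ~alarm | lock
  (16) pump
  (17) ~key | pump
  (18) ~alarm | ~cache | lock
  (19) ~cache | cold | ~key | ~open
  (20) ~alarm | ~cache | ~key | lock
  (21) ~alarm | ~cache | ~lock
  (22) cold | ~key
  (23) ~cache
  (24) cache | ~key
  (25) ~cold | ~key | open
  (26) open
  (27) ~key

Case pump = True:
  (key | ~pump) forces key = True.
  Clause (~key) is falsified — contradiction.
Case pump = False:
  Clause (pump) is falsified — contradiction.
Both cases fail, so the formula is unsatisfiable.

Unsatisfiable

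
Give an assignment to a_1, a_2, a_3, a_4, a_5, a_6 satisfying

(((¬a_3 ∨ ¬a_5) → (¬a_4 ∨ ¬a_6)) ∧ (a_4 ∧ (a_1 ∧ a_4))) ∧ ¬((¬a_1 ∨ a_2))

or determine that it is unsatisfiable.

a_1=T; a_2=F; a_3=F; a_4=T; a_5=T; a_6=F

  ((¬a_3 ∨ ¬a_5) → (¬a_4 ∨ ¬a_6)) ∧ (a_4 ∧ (a_1 ∧ a_4)) = True
    (¬a_3 ∨ ¬a_5) → (¬a_4 ∨ ¬a_6) = True
      ¬a_3 ∨ ¬a_5 = True
        ¬a_3 = True
        ¬a_5 = False
      ¬a_4 ∨ ¬a_6 = True
        ¬a_4 = False
        ¬a_6 = True
    a_4 ∧ (a_1 ∧ a_4) = True
      a_1 ∧ a_4 = True
  ¬((¬a_1 ∨ a_2)) = True
    ¬a_1 ∨ a_2 = False
      ¬a_1 = False
Both conjuncts True, so the formula holds.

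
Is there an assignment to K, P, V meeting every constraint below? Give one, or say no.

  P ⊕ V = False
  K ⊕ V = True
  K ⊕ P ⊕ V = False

K: False, P: True, V: True

P ⊕ V = T ⊕ T = False ✓
K ⊕ V = F ⊕ T = True ✓
K ⊕ P ⊕ V = F ⊕ T ⊕ T = False ✓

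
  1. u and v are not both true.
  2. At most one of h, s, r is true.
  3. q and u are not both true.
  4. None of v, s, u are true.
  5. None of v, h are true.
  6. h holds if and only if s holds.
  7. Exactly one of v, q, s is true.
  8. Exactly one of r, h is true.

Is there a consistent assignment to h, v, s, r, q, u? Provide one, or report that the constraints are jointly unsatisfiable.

h = False; v = False; s = False; r = True; q = True; u = False

  (1) u=F, v=F — not both ✓
  (2) {h, s, r}: 1 true — at most one ✓
  (3) q=T, u=F — not both ✓
  (4) {v, s, u}: 0 true — none ✓
  (5) {v, h}: 0 true — none ✓
  (6) h=F, s=F — same ✓
  (7) {v, q, s}: 1 true — exactly one ✓
  (8) {r, h}: 1 true — exactly one ✓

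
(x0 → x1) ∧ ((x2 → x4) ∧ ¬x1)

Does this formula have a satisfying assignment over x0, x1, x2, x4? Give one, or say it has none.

x0 = False; x1 = False; x2 = False; x4 = True

  x0 → x1 = True
  (x2 → x4) ∧ ¬x1 = True
    x2 → x4 = True
    ¬x1 = True
Both conjuncts True, so the formula holds.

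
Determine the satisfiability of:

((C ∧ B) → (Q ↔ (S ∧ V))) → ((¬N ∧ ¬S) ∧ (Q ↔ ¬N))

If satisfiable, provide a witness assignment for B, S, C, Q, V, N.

B: True, S: True, C: True, Q: False, V: True, N: False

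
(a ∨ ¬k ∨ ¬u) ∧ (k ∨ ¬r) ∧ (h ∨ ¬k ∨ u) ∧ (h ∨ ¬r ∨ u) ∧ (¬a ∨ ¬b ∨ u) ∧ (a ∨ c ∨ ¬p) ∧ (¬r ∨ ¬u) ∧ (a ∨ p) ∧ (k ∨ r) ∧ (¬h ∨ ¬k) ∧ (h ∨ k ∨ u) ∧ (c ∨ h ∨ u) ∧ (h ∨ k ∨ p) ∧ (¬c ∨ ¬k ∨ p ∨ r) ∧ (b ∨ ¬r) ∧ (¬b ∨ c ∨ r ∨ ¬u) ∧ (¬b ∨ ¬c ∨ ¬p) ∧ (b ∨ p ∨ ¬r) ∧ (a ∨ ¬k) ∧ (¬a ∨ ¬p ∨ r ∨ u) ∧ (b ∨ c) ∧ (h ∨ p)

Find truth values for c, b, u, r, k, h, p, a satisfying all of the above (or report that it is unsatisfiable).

c = True, b = False, u = True, r = False, k = True, h = False, p = True, a = True

Set c = True.
Set b = False.
  then (b ∨ ¬r) forces r = False.
  then (k ∨ r) forces k = True.
  then (¬h ∨ ¬k) forces h = False.
  then (¬c ∨ ¬k ∨ p ∨ r) forces p = True.
  then (a ∨ ¬k) forces a = True.
  then (¬a ∨ ¬p ∨ r ∨ u) forces u = True.
All clauses satisfied.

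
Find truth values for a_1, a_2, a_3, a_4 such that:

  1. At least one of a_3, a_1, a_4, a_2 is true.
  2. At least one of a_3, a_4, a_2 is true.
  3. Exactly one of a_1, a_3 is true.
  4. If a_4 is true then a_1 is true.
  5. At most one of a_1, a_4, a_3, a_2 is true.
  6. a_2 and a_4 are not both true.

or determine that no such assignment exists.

a_1 = False; a_2 = False; a_3 = True; a_4 = False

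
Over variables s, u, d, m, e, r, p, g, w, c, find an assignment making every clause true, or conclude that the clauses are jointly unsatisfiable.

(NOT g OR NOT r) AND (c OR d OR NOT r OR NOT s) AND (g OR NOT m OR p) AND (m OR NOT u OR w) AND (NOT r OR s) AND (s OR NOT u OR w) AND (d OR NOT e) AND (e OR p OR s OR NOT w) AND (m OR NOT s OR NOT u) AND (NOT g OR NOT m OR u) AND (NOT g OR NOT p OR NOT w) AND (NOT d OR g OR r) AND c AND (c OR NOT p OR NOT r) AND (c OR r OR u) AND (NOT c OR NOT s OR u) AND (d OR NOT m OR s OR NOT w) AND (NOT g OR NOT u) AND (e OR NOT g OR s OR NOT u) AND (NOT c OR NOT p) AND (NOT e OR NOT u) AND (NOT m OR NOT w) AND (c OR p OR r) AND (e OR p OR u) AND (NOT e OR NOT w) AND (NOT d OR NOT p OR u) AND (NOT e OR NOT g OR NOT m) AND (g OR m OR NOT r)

Unit clause (c) forces c = True.
In (NOT c OR NOT p) only NOT p is left, so p = False.
Set s = False.
  then (NOT r OR s) forces r = False.
Try u = True:
  (s OR NOT u OR w) forces w = True.
  (e OR p OR s OR NOT w) forces e = True.
  clause (NOT e OR NOT u) is falsified — backtrack.
So u = False.
  then (e OR p OR u) forces e = True.
  then (NOT e OR NOT w) forces w = False.
  then (d OR NOT e) forces d = True.
  then (NOT d OR g OR r) forces g = True.
  then (NOT e OR NOT g OR NOT m) forces m = False.
All clauses satisfied.

s: False; u: False; d: True; m: False; e: True; r: False; p: False; g: True; w: False; c: True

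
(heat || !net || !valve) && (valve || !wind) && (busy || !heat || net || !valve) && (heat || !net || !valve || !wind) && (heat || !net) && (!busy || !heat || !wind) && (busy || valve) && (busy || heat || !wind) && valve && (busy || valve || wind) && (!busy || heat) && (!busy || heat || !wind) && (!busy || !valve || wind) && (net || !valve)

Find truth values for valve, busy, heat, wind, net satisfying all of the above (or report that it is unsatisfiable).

valve = True, busy = False, heat = True, wind = False, net = True

Unit clause (valve) forces valve = True.
In (net || !valve) only net is left, so net = True.
In (heat || !net || !valve) only heat is left, so heat = True.
Try busy = True:
  (!busy || !heat || !wind) forces wind = False.
  clause (!busy || !valve || wind) is falsified — backtrack.
So busy = False.
Set wind = False.
All clauses satisfied.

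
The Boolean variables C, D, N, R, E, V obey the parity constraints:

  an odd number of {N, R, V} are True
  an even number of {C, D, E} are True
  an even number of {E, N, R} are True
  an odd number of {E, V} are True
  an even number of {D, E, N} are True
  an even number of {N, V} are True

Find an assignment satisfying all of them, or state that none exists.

C: False; D: True; N: False; R: True; E: True; V: False

{N, R, V}: 1 true → odd ✓
{C, D, E}: 2 true → even ✓
{E, N, R}: 2 true → even ✓
{E, V}: 1 true → odd ✓
{D, E, N}: 2 true → even ✓
{N, V}: 0 true → even ✓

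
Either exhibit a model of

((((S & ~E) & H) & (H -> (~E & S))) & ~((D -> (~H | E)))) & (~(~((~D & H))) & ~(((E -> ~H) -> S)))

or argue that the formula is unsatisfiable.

Unsatisfiable — no assignment works.

Case D = True: the conjunct ~(~((~D & H))) becomes ~(~False) = False.
Case D = False: the conjunct ~((D -> (~H | E))) becomes ~((False -> (~H | E))) = False.
Both cases fail — unsatisfiable.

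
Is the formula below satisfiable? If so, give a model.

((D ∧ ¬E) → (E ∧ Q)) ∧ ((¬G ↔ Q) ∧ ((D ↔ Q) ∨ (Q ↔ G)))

G=F; D=T; E=T; Q=T

  (D ∧ ¬E) → (E ∧ Q) = True
    D ∧ ¬E = False
      ¬E = False
    E ∧ Q = True
  (¬G ↔ Q) ∧ ((D ↔ Q) ∨ (Q ↔ G)) = True
    ¬G ↔ Q = True
      ¬G = True
    (D ↔ Q) ∨ (Q ↔ G) = True
      D ↔ Q = True
      Q ↔ G = False
Both conjuncts True, so the formula holds.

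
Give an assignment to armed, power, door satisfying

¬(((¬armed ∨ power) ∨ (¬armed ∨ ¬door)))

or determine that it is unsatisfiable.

armed = True, power = False, door = True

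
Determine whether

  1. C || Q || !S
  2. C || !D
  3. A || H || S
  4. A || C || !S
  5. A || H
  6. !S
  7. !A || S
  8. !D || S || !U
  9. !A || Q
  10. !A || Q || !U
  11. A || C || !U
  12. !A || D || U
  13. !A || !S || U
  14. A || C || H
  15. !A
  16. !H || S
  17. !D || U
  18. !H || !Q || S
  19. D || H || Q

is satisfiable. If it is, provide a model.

Case A = True:
  Clause (!A) is falsified — contradiction.
Case A = False:
  (A || H) forces H = True.
  (!S) forces S = False.
  Clause (!H || S) is falsified — contradiction.
Both cases fail, so the formula is unsatisfiable.

The formula is unsatisfiable.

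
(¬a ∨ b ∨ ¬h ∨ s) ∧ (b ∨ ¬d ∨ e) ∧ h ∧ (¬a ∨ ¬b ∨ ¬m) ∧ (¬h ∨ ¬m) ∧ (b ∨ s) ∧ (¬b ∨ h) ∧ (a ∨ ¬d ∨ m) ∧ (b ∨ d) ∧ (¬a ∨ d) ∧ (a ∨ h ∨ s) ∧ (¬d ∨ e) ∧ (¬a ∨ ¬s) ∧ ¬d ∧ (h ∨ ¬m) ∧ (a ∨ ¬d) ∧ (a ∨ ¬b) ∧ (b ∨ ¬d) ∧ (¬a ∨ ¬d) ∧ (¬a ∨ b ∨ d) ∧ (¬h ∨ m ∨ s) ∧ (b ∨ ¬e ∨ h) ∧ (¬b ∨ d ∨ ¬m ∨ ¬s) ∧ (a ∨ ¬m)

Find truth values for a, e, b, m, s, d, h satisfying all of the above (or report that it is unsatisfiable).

Unsatisfiable — no assignment works.

Case d = True:
  Clause (¬d) is falsified — contradiction.
Case d = False:
  (h) forces h = True.
  (¬h ∨ ¬m) forces m = False.
  (b ∨ d) forces b = True.
  (¬a ∨ d) forces a = False.
  Clause (a ∨ ¬b) is falsified — contradiction.
Both cases fail, so the formula is unsatisfiable.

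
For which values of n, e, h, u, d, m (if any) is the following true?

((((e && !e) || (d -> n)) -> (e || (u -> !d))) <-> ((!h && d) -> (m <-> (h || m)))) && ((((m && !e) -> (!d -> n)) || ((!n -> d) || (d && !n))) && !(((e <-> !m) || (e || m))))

n = False; e = False; h = False; u = False; d = True; m = False

  (((e && !e) || (d -> n)) -> (e || (u -> !d))) <-> ((!h && d) -> (m <-> (h || m))) = True
    ((e && !e) || (d -> n)) -> (e || (u -> !d)) = True
      (e && !e) || (d -> n) = False
        e && !e = False
          !e = True
        d -> n = False
      e || (u -> !d) = True
        u -> !d = True
          !d = False
    (!h && d) -> (m <-> (h || m)) = True
      !h && d = True
        !h = True
      m <-> (h || m) = True
        h || m = False
  (((m && !e) -> (!d -> n)) || ((!n -> d) || (d && !n))) && !(((e <-> !m) || (e || m))) = True
    ((m && !e) -> (!d -> n)) || ((!n -> d) || (d && !n)) = True
      (m && !e) -> (!d -> n) = True
        m && !e = False
          !e = True
        !d -> n = True
          !d = False
      (!n -> d) || (d && !n) = True
        !n -> d = True
          !n = True
        d && !n = True
          !n = True
    !(((e <-> !m) || (e || m))) = True
      (e <-> !m) || (e || m) = False
        e <-> !m = False
          !m = True
        e || m = False
Both conjuncts True, so the formula holds.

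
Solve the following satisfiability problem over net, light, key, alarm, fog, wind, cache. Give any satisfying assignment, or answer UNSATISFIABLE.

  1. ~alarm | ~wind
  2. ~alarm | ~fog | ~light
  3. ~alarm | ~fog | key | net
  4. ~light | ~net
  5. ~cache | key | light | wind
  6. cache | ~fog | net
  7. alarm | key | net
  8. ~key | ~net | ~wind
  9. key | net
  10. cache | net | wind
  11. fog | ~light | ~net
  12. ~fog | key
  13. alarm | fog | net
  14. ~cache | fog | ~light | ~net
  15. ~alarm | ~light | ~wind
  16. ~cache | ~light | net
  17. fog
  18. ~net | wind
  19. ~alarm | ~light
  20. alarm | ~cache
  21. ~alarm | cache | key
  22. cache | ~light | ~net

net=F, light=F, key=T, alarm=T, fog=T, wind=F, cache=T

Unit clause (fog) forces fog = True.
In (~fog | key) only key is left, so key = True.
Try net = True:
  (~light | ~net) forces light = False.
  (~key | ~net | ~wind) forces wind = False.
  clause (~net | wind) is falsified — backtrack.
So net = False.
  then (cache | ~fog | net) forces cache = True.
  then (~cache | ~light | net) forces light = False.
  then (alarm | ~cache) forces alarm = True.
  then (~alarm | ~wind) forces wind = False.
All clauses satisfied.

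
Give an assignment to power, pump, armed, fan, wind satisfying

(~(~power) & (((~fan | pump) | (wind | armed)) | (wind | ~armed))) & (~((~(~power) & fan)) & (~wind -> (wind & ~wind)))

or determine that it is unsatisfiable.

power=T; pump=T; armed=F; fan=F; wind=T

  ~(~power) & (((~fan | pump) | (wind | armed)) | (wind | ~armed)) = True
    ~(~power) = True
      ~power = False
    ((~fan | pump) | (wind | armed)) | (wind | ~armed) = True
      (~fan | pump) | (wind | armed) = True
        ~fan | pump = True
          ~fan = True
        wind | armed = True
      wind | ~armed = True
        ~armed = True
  ~((~(~power) & fan)) & (~wind -> (wind & ~wind)) = True
    ~((~(~power) & fan)) = True
      ~(~power) & fan = False
        ~(~power) = True
          ~power = False
    ~wind -> (wind & ~wind) = True
      ~wind = False
      wind & ~wind = False
        ~wind = False
Both conjuncts True, so the formula holds.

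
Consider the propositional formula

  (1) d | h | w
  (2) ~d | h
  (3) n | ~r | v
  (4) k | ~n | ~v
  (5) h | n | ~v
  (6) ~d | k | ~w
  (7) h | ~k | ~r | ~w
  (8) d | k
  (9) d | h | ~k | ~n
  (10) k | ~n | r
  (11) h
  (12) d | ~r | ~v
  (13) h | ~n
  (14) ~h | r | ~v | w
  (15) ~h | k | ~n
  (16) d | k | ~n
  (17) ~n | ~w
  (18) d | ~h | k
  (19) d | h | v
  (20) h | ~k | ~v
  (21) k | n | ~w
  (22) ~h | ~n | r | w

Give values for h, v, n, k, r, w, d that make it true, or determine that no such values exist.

h = True, v = False, n = False, k = True, r = False, w = True, d = True

Unit clause (h) forces h = True.
Set v = False.
Set n = False.
  then (n | ~r | v) forces r = False.
Set k = True.
Set w = True.
Set d = True.
All clauses satisfied.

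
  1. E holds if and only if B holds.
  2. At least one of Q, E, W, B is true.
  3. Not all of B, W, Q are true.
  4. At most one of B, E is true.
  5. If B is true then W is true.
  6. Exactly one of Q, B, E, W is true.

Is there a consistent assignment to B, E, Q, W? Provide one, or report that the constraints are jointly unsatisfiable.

B=F; E=F; Q=T; W=F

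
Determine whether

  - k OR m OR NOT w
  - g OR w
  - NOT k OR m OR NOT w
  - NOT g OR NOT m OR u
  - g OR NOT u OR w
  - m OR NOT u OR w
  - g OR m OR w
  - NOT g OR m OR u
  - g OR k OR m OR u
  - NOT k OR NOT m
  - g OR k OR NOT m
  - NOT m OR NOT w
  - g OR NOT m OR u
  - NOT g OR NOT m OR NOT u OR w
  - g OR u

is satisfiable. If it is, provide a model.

Unsatisfiable — no assignment works.

Case w = True:
  (NOT m OR NOT w) forces m = False.
  (k OR m OR NOT w) forces k = True.
  Clause (NOT k OR m OR NOT w) is falsified — contradiction.
Case w = False:
  (g OR w) forces g = True.
  If m = True:
    (NOT g OR NOT m OR u) forces u = True.
    clause (NOT g OR NOT m OR NOT u OR w) is falsified.
  If m = False:
    (m OR NOT u OR w) forces u = False.
    clause (NOT g OR m OR u) is falsified.
  Every sub-case reaches a contradiction.
Both cases fail, so the formula is unsatisfiable.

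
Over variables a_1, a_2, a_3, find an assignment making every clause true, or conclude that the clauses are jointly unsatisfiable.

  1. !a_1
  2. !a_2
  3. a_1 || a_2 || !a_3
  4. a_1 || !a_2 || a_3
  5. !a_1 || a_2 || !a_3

Unit clause (!a_1) forces a_1 = False.
Unit clause (!a_2) forces a_2 = False.
In (a_1 || a_2 || !a_3) only !a_3 is left, so a_3 = False.
All clauses satisfied.

a_1 = False, a_2 = False, a_3 = False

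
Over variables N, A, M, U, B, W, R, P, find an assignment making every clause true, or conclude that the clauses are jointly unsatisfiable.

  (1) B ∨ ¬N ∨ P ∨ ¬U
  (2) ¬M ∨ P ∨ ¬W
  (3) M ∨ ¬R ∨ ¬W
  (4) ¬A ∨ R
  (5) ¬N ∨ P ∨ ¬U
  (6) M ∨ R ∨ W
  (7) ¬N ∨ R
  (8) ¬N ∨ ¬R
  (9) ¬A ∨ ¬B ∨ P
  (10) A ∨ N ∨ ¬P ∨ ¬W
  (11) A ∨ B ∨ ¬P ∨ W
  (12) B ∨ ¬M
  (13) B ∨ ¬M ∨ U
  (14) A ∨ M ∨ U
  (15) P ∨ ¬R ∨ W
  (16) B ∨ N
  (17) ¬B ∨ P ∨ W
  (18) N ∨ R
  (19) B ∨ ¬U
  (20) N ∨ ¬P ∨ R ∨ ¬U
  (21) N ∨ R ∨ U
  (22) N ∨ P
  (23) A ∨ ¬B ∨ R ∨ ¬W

N = False; A = True; M = False; U = False; B = True; W = False; R = True; P = True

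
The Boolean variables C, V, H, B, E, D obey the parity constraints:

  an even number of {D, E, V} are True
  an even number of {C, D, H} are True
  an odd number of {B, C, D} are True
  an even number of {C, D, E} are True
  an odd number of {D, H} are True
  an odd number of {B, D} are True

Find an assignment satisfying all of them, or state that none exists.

Adding constraints 2, 3, 5, 6 mod 2: every variable appears an even number of times on the left, so the left side is 0.
But the right sides sum to 1 (mod 2). 0 ≠ 1 — the system is inconsistent.

No satisfying assignment exists.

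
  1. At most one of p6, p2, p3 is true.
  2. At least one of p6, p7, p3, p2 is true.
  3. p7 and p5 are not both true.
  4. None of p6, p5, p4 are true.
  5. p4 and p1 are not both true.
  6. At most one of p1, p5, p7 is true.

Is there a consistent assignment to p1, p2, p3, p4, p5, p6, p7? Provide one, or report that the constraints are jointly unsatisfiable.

p1 = False, p2 = True, p3 = False, p4 = False, p5 = False, p6 = False, p7 = False

  (1) {p6, p2, p3}: 1 true — at most one ✓
  (2) {p6, p7, p3, p2}: 1 true — at least one ✓
  (3) p7=F, p5=F — not both ✓
  (4) {p6, p5, p4}: 0 true — none ✓
  (5) p4=F, p1=F — not both ✓
  (6) {p1, p5, p7}: 0 true — at most one ✓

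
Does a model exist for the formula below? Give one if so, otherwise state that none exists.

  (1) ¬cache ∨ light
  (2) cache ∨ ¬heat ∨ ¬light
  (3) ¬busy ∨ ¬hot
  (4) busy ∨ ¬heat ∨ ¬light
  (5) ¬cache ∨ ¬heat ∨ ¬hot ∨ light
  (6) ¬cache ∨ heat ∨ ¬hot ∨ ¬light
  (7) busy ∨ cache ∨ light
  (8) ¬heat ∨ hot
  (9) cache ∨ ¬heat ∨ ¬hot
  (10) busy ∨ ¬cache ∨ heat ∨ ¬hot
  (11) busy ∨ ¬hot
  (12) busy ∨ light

Set light = True.
Set cache = False.
  then (cache ∨ ¬heat ∨ ¬light) forces heat = False.
Try hot = True:
  (¬busy ∨ ¬hot) forces busy = False.
  clause (busy ∨ ¬hot) is falsified — backtrack.
So hot = False.
Set busy = True.
All clauses satisfied.

light = True, cache = False, hot = False, heat = False, busy = True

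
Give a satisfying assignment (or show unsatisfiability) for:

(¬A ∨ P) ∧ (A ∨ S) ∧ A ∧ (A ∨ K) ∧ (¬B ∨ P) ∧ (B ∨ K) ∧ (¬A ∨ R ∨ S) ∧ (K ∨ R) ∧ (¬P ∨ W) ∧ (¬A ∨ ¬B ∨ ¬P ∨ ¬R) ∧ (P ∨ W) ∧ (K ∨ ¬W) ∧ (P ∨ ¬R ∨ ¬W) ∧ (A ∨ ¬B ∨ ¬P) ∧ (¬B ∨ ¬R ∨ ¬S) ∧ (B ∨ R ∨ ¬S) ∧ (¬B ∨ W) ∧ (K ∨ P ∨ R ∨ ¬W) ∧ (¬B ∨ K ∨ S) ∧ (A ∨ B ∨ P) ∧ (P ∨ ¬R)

Unit clause (A) forces A = True.
In (¬A ∨ P) only P is left, so P = True.
In (¬P ∨ W) only W is left, so W = True.
In (K ∨ ¬W) only K is left, so K = True.
Set S = True.
Set B = True.
  then (¬A ∨ ¬B ∨ ¬P ∨ ¬R) forces R = False.
All clauses satisfied.

S = True; A = True; K = True; B = True; R = False; P = True; W = True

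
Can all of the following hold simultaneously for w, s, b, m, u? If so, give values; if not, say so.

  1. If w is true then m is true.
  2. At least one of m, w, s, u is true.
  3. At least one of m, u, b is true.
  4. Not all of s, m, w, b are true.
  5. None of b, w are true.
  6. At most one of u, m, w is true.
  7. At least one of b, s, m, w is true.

w = False, s = True, b = False, m = False, u = True

  (1) w=F ⇒ m: vacuous ✓
  (2) {m, w, s, u}: 2 true — at least one ✓
  (3) {m, u, b}: 1 true — at least one ✓
  (4) {s, m, w, b}: 1/4 true — not all ✓
  (5) {b, w}: 0 true — none ✓
  (6) {u, m, w}: 1 true — at most one ✓
  (7) {b, s, m, w}: 1 true — at least one ✓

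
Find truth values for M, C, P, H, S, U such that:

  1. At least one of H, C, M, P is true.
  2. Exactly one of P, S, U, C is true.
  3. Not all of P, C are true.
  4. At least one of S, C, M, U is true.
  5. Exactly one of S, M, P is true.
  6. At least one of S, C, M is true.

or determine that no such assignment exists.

M: True; C: True; P: False; H: True; S: False; U: False

  (1) {H, C, M, P}: 3 true — at least one ✓
  (2) {P, S, U, C}: 1 true — exactly one ✓
  (3) {P, C}: 1/2 true — not all ✓
  (4) {S, C, M, U}: 2 true — at least one ✓
  (5) {S, M, P}: 1 true — exactly one ✓
  (6) {S, C, M}: 2 true — at least one ✓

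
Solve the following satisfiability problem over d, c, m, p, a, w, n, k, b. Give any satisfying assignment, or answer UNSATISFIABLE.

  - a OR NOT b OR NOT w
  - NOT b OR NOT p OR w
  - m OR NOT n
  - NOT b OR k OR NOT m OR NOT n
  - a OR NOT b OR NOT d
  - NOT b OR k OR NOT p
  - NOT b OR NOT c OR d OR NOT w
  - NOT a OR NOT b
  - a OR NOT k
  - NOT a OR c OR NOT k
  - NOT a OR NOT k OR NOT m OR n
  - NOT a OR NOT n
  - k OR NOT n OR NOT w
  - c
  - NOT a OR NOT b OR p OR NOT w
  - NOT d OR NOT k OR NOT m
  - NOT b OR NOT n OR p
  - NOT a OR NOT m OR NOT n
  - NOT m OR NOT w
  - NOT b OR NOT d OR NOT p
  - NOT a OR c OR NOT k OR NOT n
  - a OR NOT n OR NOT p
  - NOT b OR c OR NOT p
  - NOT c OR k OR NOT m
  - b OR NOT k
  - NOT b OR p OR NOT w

d = True; c = True; m = False; p = False; a = False; w = True; n = False; k = False; b = False

Unit clause (c) forces c = True.
Set d = True.
Try m = True:
  (NOT d OR NOT k OR NOT m) forces k = False.
  clause (NOT c OR k OR NOT m) is falsified — backtrack.
So m = False.
  then (m OR NOT n) forces n = False.
Set p = False.
Set a = False.
  then (a OR NOT b OR NOT d) forces b = False.
  then (a OR NOT k) forces k = False.
Set w = True.
All clauses satisfied.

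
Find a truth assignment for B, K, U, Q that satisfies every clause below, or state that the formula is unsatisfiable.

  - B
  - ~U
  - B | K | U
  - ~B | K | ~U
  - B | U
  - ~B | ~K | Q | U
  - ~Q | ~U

Unit clause (B) forces B = True.
Unit clause (~U) forces U = False.
Set K = False.
Set Q = True.
Check each clause:
  (B): B holds.
  (~U): ~U holds.
  (B | K | U): B holds.
  (~B | K | ~U): ~U holds.
  (B | U): B holds.
  (~B | ~K | Q | U): ~K holds.
  (~Q | ~U): ~U holds.
All clauses satisfied.

B = True; K = False; U = False; Q = True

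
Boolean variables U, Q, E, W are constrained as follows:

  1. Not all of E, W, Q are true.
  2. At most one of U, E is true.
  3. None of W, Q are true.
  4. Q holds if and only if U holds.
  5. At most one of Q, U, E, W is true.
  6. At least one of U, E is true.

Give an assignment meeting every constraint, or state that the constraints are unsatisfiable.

U: False, Q: False, E: True, W: False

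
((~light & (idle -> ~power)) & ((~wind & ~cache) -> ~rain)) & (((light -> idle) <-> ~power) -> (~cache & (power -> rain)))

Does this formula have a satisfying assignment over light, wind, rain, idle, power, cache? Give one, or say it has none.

light=F, wind=F, rain=F, idle=F, power=T, cache=T

  (~light & (idle -> ~power)) & ((~wind & ~cache) -> ~rain) = True
    ~light & (idle -> ~power) = True
      ~light = True
      idle -> ~power = True
        ~power = False
    (~wind & ~cache) -> ~rain = True
      ~wind & ~cache = False
        ~wind = True
        ~cache = False
      ~rain = True
  ((light -> idle) <-> ~power) -> (~cache & (power -> rain)) = True
    (light -> idle) <-> ~power = False
      light -> idle = True
      ~power = False
    ~cache & (power -> rain) = False
      ~cache = False
      power -> rain = False
Both conjuncts True, so the formula holds.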